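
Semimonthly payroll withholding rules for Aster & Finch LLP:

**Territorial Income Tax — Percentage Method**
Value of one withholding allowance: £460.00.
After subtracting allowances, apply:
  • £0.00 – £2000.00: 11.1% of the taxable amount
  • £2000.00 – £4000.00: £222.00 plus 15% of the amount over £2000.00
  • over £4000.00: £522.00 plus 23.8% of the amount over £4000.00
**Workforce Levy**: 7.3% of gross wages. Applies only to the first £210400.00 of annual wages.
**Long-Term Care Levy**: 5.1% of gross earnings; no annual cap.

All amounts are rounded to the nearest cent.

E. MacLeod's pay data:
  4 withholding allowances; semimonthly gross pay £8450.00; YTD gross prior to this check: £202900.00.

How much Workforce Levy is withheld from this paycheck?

£547.50

Workforce Levy: cap £210400.00 − YTD £202900.00 = £7500.00 subject; 7.3% × £7500.00 = £547.50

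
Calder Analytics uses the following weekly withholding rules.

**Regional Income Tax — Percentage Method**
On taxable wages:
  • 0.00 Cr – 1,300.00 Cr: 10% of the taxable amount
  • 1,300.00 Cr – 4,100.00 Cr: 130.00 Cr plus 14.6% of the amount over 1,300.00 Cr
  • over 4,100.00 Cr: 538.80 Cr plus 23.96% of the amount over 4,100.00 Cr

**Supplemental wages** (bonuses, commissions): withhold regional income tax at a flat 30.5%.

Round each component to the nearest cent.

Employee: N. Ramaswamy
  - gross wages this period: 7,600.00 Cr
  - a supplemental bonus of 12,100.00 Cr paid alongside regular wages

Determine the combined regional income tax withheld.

5,067.90 Cr

Regional Income Tax: taxable = 7,600.00 Cr
  538.80 Cr + 23.96% × (7,600.00 Cr − 4,100.00 Cr) = 538.80 Cr + 23.96% × 3,500.00 Cr = 1,377.40 Cr
Supplemental (30.5% flat on bonus): 30.5% × 12,100.00 Cr = 3,690.50 Cr
Total regional income tax: 1,377.40 Cr + 3,690.50 Cr = 5,067.90 Cr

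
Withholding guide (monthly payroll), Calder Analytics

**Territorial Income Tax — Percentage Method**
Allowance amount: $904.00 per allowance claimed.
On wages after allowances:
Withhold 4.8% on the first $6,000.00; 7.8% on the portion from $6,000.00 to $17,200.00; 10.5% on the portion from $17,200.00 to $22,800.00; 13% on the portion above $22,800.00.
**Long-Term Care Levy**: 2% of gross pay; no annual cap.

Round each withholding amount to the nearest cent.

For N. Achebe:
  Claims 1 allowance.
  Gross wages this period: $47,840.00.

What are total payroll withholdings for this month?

Territorial Income Tax: taxable = $47,840.00 − 1×$904.00 = $46,936.00
  $1,749.60 + 13% × ($46,936.00 − $22,800.00) = $1,749.60 + 13% × $24,136.00 = $4,887.28
Long-Term Care Levy: 2% × $47,840.00 = $956.80
Total: $4,887.28 + $956.80 = $5,844.08

$5,844.08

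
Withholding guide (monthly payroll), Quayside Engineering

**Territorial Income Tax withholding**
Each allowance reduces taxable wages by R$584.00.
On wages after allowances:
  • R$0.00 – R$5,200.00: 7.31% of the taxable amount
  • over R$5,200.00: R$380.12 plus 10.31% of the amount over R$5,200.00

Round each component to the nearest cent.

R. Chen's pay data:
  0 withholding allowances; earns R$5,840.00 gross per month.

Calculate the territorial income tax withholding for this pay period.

Territorial Income Tax: taxable = R$5,840.00
  R$380.12 + 10.31% × (R$5,840.00 − R$5,200.00) = R$380.12 + 10.31% × R$640.00 = R$446.10

R$446.10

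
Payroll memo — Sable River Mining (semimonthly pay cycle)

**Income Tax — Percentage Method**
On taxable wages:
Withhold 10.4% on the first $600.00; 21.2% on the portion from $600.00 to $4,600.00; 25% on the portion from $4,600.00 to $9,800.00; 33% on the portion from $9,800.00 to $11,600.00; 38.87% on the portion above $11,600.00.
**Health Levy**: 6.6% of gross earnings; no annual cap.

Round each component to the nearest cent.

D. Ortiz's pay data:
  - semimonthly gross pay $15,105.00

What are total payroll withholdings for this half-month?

$5,163.72

Income Tax: taxable = $15,105.00
  $2,804.40 + 38.87% × ($15,105.00 − $11,600.00) = $2,804.40 + 38.87% × $3,505.00 = $4,166.79
Health Levy: 6.6% × $15,105.00 = $996.93
Total: $4,166.79 + $996.93 = $5,163.72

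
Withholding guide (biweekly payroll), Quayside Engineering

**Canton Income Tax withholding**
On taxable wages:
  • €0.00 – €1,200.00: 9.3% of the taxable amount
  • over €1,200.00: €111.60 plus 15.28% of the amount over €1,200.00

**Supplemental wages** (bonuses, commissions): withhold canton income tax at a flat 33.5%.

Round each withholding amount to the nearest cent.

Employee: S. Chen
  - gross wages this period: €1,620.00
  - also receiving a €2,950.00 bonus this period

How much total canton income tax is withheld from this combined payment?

Canton Income Tax: taxable = €1,620.00
  €111.60 + 15.28% × (€1,620.00 − €1,200.00) = €111.60 + 15.28% × €420.00 = €175.78
Supplemental (33.5% flat on bonus): 33.5% × €2,950.00 = €988.25
Total canton income tax: €175.78 + €988.25 = €1,164.03

€1,164.03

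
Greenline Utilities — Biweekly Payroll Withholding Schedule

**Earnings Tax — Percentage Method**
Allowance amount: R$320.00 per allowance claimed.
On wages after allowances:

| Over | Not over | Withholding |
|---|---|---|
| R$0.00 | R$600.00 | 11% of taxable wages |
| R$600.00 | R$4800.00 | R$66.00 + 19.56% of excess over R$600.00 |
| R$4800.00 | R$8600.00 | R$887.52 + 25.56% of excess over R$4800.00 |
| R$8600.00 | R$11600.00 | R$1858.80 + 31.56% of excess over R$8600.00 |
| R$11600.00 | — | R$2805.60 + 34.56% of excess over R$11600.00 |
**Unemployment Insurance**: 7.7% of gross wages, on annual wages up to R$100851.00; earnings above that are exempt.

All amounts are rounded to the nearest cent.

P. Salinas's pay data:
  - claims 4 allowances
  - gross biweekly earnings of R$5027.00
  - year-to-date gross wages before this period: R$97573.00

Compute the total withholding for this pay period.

Earnings Tax: taxable = R$5027.00 − 4×R$320.00 = R$3747.00
  R$66.00 + 19.56% × (R$3747.00 − R$600.00) = R$66.00 + 19.56% × R$3147.00 = R$681.55
Unemployment Insurance: cap R$100851.00 − YTD R$97573.00 = R$3278.00 subject; 7.7% × R$3278.00 = R$252.41
Total: R$681.55 + R$252.41 = R$933.96

R$933.96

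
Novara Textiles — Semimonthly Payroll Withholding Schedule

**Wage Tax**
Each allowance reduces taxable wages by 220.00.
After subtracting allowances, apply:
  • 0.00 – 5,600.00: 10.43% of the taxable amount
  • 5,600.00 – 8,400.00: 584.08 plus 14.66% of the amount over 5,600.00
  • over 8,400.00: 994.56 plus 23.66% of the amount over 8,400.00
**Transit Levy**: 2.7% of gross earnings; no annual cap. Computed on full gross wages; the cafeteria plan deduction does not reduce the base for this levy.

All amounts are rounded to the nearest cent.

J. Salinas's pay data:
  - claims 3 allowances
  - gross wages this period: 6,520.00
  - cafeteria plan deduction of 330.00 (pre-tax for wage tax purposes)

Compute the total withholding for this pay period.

Wage Tax: taxable = 6,520.00 − 330.00 − 3×220.00 = 5,530.00
  10.43% × 5,530.00 = 576.78
Transit Levy: 2.7% × 6,520.00 = 176.04
Total: 576.78 + 176.04 = 752.82

752.82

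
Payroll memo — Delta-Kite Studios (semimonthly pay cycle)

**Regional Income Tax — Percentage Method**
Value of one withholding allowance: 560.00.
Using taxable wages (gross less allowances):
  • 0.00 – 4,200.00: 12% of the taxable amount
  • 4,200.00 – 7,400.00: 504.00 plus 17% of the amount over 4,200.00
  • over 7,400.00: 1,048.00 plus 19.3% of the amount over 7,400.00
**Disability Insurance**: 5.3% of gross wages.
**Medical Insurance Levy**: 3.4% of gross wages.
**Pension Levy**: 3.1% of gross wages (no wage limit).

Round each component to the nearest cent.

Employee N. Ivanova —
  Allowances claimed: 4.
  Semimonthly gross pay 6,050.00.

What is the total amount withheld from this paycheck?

Regional Income Tax: taxable = 6,050.00 − 4×560.00 = 3,810.00
  12% × 3,810.00 = 457.20
Disability Insurance: 5.3% × 6,050.00 = 320.65
Medical Insurance Levy: 3.4% × 6,050.00 = 205.70
Pension Levy: 3.1% × 6,050.00 = 187.55
Total: 457.20 + 320.65 + 205.70 + 187.55 = 1,171.10

1,171.10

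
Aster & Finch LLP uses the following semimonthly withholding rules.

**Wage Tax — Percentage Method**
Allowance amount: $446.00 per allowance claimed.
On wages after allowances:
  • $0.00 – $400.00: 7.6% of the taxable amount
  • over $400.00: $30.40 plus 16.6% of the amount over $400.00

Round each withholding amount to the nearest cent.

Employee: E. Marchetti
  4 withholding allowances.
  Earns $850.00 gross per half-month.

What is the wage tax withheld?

$0.00

Wage Tax: taxable = $850.00 − 4×$446.00 = $-934.00
  Taxable ≤ 0 → $0.00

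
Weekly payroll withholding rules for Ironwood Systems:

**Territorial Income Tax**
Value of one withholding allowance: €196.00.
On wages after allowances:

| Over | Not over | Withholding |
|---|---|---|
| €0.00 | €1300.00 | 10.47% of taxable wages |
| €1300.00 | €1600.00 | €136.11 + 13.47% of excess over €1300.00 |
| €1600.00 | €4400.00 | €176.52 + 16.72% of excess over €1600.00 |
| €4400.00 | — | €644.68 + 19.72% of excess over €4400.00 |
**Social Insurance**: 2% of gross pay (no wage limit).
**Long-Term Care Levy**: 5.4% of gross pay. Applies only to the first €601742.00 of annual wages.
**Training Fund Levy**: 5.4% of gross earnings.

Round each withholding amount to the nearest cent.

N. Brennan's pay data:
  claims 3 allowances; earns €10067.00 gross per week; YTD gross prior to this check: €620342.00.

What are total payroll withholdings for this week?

Territorial Income Tax: taxable = €10067.00 − 3×€196.00 = €9479.00
  €644.68 + 19.72% × (€9479.00 − €4400.00) = €644.68 + 19.72% × €5079.00 = €1646.26
Social Insurance: 2% × €10067.00 = €201.34
Long-Term Care Levy: YTD €620342.00 ≥ cap €601742.00 → €0.00
Training Fund Levy: 5.4% × €10067.00 = €543.62
Total: €1646.26 + €201.34 + €0.00 + €543.62 = €2391.22

€2391.22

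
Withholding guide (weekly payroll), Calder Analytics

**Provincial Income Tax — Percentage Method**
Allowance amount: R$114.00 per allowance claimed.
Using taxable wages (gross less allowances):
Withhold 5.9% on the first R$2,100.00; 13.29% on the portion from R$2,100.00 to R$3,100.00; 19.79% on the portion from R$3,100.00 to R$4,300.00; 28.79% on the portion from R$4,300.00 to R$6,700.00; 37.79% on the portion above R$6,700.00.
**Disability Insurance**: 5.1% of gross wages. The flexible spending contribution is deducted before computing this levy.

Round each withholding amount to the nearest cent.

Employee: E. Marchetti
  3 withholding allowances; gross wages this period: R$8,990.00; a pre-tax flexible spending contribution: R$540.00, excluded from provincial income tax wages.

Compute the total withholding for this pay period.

R$2,148.27

Provincial Income Tax: taxable = R$8,990.00 − R$540.00 − 3×R$114.00 = R$8,108.00
  R$1,185.24 + 37.79% × (R$8,108.00 − R$6,700.00) = R$1,185.24 + 37.79% × R$1,408.00 = R$1,717.32
Disability Insurance: 5.1% × R$8,450.00 = R$430.95
Total: R$1,717.32 + R$430.95 = R$2,148.27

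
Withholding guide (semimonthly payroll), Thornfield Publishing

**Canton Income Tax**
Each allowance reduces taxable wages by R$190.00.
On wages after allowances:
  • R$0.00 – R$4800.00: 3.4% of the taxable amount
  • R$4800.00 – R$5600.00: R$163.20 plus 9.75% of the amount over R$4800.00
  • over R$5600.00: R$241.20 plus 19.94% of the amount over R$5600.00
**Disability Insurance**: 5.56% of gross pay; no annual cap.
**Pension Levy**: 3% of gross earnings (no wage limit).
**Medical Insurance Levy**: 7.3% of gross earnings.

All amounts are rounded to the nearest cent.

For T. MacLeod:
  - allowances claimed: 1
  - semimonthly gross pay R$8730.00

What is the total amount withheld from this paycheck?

R$2212.02

Canton Income Tax: taxable = R$8730.00 − 1×R$190.00 = R$8540.00
  R$241.20 + 19.94% × (R$8540.00 − R$5600.00) = R$241.20 + 19.94% × R$2940.00 = R$827.44
Disability Insurance: 5.56% × R$8730.00 = R$485.39
Pension Levy: 3% × R$8730.00 = R$261.90
Medical Insurance Levy: 7.3% × R$8730.00 = R$637.29
Total: R$827.44 + R$485.39 + R$261.90 + R$637.29 = R$2212.02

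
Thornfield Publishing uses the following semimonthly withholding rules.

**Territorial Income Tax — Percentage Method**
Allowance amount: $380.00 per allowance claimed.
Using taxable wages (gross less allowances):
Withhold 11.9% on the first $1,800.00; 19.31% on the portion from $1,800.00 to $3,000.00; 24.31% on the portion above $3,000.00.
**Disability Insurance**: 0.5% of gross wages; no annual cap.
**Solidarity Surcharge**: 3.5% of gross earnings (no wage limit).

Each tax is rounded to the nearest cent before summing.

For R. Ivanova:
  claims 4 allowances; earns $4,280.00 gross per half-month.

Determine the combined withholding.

Territorial Income Tax: taxable = $4,280.00 − 4×$380.00 = $2,760.00
  $214.20 + 19.31% × ($2,760.00 − $1,800.00) = $214.20 + 19.31% × $960.00 = $399.58
Disability Insurance: 0.5% × $4,280.00 = $21.40
Solidarity Surcharge: 3.5% × $4,280.00 = $149.80
Total: $399.58 + $21.40 + $149.80 = $570.78

$570.78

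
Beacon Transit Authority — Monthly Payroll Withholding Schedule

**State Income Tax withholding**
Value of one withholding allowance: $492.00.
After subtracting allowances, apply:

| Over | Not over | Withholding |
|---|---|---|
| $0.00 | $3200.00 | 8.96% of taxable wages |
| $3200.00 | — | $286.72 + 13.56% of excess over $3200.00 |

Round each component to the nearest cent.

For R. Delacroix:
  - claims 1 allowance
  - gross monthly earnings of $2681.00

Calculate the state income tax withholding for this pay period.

State Income Tax: taxable = $2681.00 − 1×$492.00 = $2189.00
  8.96% × $2189.00 = $196.13

$196.13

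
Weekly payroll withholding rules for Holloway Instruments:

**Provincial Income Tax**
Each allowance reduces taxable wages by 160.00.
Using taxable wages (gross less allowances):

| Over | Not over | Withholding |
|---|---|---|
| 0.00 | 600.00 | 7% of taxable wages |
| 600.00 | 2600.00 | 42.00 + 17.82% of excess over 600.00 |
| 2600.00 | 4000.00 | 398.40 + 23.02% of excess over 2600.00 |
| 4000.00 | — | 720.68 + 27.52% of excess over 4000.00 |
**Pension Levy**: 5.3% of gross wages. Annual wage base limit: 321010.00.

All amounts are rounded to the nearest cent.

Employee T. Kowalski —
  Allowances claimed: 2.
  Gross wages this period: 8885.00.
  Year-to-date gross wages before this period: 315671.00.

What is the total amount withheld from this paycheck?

2259.94

Provincial Income Tax: taxable = 8885.00 − 2×160.00 = 8565.00
  720.68 + 27.52% × (8565.00 − 4000.00) = 720.68 + 27.52% × 4565.00 = 1976.97
Pension Levy: cap 321010.00 − YTD 315671.00 = 5339.00 subject; 5.3% × 5339.00 = 282.97
Total: 1976.97 + 282.97 = 2259.94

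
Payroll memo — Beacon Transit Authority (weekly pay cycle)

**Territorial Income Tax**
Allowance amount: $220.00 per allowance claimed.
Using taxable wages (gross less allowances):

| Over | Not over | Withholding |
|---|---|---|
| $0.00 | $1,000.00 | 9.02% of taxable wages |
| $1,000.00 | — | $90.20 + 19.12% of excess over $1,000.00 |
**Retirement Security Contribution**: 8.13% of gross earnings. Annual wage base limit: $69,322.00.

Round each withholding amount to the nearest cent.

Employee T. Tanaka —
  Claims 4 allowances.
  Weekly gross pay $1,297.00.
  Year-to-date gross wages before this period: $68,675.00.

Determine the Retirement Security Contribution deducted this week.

$52.60

Retirement Security Contribution: cap $69,322.00 − YTD $68,675.00 = $647.00 subject; 8.13% × $647.00 = $52.60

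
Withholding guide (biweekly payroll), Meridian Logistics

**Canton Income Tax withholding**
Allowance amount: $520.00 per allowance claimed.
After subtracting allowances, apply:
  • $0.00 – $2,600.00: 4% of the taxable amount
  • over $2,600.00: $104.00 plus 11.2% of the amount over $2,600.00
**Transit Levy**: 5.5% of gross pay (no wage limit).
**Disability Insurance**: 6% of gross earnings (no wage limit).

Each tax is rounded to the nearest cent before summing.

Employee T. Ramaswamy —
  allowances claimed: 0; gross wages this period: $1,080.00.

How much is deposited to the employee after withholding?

Canton Income Tax: taxable = $1,080.00
  4% × $1,080.00 = $43.20
Transit Levy: 5.5% × $1,080.00 = $59.40
Disability Insurance: 6% × $1,080.00 = $64.80
Total withheld: $43.20 + $59.40 + $64.80 = $167.40
Net pay: $1,080.00 − $167.40 = $912.60

$912.60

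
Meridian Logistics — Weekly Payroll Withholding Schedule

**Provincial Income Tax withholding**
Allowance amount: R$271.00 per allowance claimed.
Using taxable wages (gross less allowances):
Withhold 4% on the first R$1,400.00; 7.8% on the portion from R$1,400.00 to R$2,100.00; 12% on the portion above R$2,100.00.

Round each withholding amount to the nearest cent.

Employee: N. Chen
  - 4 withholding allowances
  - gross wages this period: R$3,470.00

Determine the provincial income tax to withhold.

R$144.92

Provincial Income Tax: taxable = R$3,470.00 − 4×R$271.00 = R$2,386.00
  R$110.60 + 12% × (R$2,386.00 − R$2,100.00) = R$110.60 + 12% × R$286.00 = R$144.92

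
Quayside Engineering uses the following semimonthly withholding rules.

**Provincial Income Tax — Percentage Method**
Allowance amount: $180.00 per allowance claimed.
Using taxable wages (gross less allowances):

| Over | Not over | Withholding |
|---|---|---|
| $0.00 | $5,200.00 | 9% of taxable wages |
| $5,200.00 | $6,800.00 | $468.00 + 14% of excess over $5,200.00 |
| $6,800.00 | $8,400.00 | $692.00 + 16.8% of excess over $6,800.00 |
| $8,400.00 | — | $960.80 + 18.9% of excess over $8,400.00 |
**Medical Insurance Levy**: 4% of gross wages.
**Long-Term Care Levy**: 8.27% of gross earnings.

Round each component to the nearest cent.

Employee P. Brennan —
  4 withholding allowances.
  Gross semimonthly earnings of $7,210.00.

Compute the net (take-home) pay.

Provincial Income Tax: taxable = $7,210.00 − 4×$180.00 = $6,490.00
  $468.00 + 14% × ($6,490.00 − $5,200.00) = $468.00 + 14% × $1,290.00 = $648.60
Medical Insurance Levy: 4% × $7,210.00 = $288.40
Long-Term Care Levy: 8.27% × $7,210.00 = $596.27
Total withheld: $648.60 + $288.40 + $596.27 = $1,533.27
Net pay: $7,210.00 − $1,533.27 = $5,676.73

$5,676.73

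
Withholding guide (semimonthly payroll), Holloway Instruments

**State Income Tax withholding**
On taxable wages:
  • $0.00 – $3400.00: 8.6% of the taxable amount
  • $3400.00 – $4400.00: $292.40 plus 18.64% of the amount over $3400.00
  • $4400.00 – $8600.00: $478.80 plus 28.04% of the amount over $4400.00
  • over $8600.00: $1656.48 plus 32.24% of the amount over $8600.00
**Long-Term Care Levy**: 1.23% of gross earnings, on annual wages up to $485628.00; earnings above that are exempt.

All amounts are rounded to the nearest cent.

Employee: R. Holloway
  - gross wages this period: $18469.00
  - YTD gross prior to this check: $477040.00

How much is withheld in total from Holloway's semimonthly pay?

$4943.88

State Income Tax: taxable = $18469.00
  $1656.48 + 32.24% × ($18469.00 − $8600.00) = $1656.48 + 32.24% × $9869.00 = $4838.25
Long-Term Care Levy: cap $485628.00 − YTD $477040.00 = $8588.00 subject; 1.23% × $8588.00 = $105.63
Total: $4838.25 + $105.63 = $4943.88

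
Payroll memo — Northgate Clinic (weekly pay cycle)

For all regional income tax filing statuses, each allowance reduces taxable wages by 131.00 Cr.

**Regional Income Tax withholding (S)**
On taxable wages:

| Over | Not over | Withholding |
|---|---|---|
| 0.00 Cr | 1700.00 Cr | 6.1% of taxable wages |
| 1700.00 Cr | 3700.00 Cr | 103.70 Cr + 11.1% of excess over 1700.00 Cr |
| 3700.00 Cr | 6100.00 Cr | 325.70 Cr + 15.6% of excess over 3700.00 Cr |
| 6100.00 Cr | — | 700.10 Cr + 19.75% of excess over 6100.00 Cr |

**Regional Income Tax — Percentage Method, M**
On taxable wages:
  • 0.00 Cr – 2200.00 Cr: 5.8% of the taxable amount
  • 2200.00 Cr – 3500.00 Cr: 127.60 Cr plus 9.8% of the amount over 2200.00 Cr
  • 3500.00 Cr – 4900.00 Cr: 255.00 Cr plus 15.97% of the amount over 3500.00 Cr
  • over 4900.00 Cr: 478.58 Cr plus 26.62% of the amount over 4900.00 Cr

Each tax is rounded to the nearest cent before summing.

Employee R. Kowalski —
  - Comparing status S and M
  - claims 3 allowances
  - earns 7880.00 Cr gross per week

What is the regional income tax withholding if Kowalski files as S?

Regional Income Tax (S): taxable = 7880.00 Cr − 3×131.00 Cr = 7487.00 Cr
  700.10 Cr + 19.75% × (7487.00 Cr − 6100.00 Cr) = 700.10 Cr + 19.75% × 1387.00 Cr = 974.03 Cr

974.03 Cr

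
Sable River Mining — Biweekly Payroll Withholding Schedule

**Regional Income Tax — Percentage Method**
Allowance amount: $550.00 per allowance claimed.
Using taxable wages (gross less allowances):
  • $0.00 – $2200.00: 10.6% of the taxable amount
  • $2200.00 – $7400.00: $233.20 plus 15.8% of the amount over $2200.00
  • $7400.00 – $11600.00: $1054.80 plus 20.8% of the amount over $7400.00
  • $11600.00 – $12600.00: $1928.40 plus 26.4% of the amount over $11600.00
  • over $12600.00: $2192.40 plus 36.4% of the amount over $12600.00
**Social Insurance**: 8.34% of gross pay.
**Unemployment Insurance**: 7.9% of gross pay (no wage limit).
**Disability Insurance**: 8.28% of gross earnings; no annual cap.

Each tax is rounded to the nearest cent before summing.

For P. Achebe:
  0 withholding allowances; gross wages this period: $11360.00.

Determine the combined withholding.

Regional Income Tax: taxable = $11360.00
  $1054.80 + 20.8% × ($11360.00 − $7400.00) = $1054.80 + 20.8% × $3960.00 = $1878.48
Social Insurance: 8.34% × $11360.00 = $947.42
Unemployment Insurance: 7.9% × $11360.00 = $897.44
Disability Insurance: 8.28% × $11360.00 = $940.61
Total: $1878.48 + $947.42 + $897.44 + $940.61 = $4663.95

$4663.95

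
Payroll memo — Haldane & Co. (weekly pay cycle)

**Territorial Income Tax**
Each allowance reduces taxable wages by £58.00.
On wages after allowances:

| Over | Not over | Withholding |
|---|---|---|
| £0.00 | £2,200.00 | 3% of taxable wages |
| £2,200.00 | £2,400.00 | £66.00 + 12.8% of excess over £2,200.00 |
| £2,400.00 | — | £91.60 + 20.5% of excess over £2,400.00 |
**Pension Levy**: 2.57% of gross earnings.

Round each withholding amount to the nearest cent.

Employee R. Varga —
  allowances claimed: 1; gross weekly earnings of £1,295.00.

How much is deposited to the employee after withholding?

£1,224.61

Territorial Income Tax: taxable = £1,295.00 − 1×£58.00 = £1,237.00
  3% × £1,237.00 = £37.11
Pension Levy: 2.57% × £1,295.00 = £33.28
Total withheld: £37.11 + £33.28 = £70.39
Net pay: £1,295.00 − £70.39 = £1,224.61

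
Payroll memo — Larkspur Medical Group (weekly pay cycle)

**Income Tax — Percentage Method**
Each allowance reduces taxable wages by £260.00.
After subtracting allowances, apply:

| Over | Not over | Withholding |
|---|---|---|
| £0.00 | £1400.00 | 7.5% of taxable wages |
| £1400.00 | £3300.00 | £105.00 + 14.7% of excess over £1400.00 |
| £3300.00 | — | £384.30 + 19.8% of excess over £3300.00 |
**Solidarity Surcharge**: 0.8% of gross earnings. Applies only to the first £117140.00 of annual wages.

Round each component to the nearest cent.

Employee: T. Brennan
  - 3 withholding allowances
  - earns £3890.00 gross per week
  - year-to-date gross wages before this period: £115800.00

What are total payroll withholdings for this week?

£367.09

Income Tax: taxable = £3890.00 − 3×£260.00 = £3110.00
  £105.00 + 14.7% × (£3110.00 − £1400.00) = £105.00 + 14.7% × £1710.00 = £356.37
Solidarity Surcharge: cap £117140.00 − YTD £115800.00 = £1340.00 subject; 0.8% × £1340.00 = £10.72
Total: £356.37 + £10.72 = £367.09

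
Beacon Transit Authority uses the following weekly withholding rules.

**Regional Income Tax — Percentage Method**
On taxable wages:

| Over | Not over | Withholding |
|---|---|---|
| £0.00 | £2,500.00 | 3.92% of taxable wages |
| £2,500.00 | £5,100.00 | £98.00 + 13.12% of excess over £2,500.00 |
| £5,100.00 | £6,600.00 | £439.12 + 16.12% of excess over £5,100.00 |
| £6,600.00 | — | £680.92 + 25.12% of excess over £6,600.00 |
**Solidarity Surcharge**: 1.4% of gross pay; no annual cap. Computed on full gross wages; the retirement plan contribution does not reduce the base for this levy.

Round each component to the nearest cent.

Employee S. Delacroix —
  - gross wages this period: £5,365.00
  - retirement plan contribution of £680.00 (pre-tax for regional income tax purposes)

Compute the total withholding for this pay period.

£459.78

Regional Income Tax: taxable = £5,365.00 − £680.00 = £4,685.00
  £98.00 + 13.12% × (£4,685.00 − £2,500.00) = £98.00 + 13.12% × £2,185.00 = £384.67
Solidarity Surcharge: 1.4% × £5,365.00 = £75.11
Total: £384.67 + £75.11 = £459.78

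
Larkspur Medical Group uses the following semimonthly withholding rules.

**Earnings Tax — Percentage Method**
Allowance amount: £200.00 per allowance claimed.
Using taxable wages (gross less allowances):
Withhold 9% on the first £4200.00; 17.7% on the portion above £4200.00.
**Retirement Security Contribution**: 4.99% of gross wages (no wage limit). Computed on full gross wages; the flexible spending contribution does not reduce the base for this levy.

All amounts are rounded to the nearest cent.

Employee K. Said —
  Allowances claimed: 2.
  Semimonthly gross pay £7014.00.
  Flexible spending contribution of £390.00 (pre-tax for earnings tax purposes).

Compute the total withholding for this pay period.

£1086.25

Earnings Tax: taxable = £7014.00 − £390.00 − 2×£200.00 = £6224.00
  £378.00 + 17.7% × (£6224.00 − £4200.00) = £378.00 + 17.7% × £2024.00 = £736.25
Retirement Security Contribution: 4.99% × £7014.00 = £350.00
Total: £736.25 + £350.00 = £1086.25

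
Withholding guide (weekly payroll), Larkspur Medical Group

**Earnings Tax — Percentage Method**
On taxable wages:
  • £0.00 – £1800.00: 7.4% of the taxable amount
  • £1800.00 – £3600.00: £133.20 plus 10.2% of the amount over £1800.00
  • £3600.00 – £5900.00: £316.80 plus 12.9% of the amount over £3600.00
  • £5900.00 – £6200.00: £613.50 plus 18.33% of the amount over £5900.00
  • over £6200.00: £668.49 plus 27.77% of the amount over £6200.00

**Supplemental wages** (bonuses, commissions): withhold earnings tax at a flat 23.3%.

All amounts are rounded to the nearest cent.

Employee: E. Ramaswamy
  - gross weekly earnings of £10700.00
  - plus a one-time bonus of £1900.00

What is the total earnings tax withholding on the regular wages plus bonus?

£2360.84

Earnings Tax: taxable = £10700.00
  £668.49 + 27.77% × (£10700.00 − £6200.00) = £668.49 + 27.77% × £4500.00 = £1918.14
Supplemental (23.3% flat on bonus): 23.3% × £1900.00 = £442.70
Total earnings tax: £1918.14 + £442.70 = £2360.84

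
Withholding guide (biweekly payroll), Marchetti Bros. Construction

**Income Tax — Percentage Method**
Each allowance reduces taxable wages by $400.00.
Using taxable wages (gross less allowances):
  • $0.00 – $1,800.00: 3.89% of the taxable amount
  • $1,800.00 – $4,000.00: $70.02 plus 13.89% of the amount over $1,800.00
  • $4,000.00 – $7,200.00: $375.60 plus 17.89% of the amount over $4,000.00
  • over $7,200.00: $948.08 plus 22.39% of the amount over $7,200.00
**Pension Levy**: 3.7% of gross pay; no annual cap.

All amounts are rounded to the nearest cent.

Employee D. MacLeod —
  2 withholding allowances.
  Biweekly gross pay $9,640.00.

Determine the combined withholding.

$1,671.96

Income Tax: taxable = $9,640.00 − 2×$400.00 = $8,840.00
  $948.08 + 22.39% × ($8,840.00 − $7,200.00) = $948.08 + 22.39% × $1,640.00 = $1,315.28
Pension Levy: 3.7% × $9,640.00 = $356.68
Total: $1,315.28 + $356.68 = $1,671.96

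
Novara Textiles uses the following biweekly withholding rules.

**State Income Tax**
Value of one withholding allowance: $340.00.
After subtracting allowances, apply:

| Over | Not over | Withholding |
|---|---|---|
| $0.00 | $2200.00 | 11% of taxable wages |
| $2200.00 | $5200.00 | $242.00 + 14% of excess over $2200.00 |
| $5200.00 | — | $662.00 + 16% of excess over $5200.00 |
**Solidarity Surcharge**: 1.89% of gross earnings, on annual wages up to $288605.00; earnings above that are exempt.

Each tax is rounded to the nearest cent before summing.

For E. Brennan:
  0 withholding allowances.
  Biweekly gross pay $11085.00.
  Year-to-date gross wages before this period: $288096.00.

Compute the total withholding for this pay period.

State Income Tax: taxable = $11085.00
  $662.00 + 16% × ($11085.00 − $5200.00) = $662.00 + 16% × $5885.00 = $1603.60
Solidarity Surcharge: cap $288605.00 − YTD $288096.00 = $509.00 subject; 1.89% × $509.00 = $9.62
Total: $1603.60 + $9.62 = $1613.22

$1613.22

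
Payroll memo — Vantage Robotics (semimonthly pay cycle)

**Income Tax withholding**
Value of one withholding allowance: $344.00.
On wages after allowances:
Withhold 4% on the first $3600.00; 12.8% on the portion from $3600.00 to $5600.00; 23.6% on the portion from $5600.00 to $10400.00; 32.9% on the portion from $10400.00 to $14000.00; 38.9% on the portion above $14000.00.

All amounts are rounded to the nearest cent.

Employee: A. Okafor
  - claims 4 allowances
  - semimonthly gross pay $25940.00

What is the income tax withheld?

$6826.60

Income Tax: taxable = $25940.00 − 4×$344.00 = $24564.00
  $2717.20 + 38.9% × ($24564.00 − $14000.00) = $2717.20 + 38.9% × $10564.00 = $6826.60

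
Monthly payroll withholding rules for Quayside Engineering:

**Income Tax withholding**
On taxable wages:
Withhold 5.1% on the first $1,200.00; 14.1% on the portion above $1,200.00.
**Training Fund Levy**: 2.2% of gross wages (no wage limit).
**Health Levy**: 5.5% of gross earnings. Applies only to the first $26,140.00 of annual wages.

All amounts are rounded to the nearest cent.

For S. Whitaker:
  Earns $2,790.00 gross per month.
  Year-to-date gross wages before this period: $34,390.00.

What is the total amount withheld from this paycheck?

$346.77

Income Tax: taxable = $2,790.00
  $61.20 + 14.1% × ($2,790.00 − $1,200.00) = $61.20 + 14.1% × $1,590.00 = $285.39
Training Fund Levy: 2.2% × $2,790.00 = $61.38
Health Levy: YTD $34,390.00 ≥ cap $26,140.00 → $0.00
Total: $285.39 + $61.38 + $0.00 = $346.77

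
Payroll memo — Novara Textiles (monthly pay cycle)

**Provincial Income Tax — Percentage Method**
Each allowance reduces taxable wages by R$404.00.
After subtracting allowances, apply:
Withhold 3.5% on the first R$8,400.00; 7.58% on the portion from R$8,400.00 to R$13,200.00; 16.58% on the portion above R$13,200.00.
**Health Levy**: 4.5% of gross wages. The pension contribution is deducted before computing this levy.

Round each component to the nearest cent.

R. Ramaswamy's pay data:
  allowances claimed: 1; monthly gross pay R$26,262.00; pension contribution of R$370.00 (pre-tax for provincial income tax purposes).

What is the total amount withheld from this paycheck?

R$3,860.33

Provincial Income Tax: taxable = R$26,262.00 − R$370.00 − 1×R$404.00 = R$25,488.00
  R$657.84 + 16.58% × (R$25,488.00 − R$13,200.00) = R$657.84 + 16.58% × R$12,288.00 = R$2,695.19
Health Levy: 4.5% × R$25,892.00 = R$1,165.14
Total: R$2,695.19 + R$1,165.14 = R$3,860.33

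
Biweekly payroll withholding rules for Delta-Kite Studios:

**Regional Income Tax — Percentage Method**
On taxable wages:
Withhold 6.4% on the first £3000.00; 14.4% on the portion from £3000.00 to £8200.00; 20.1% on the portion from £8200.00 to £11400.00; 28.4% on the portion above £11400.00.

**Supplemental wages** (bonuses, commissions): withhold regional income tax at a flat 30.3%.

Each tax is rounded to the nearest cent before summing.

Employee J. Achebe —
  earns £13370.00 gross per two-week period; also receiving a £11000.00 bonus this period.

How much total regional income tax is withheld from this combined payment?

£5476.48

Regional Income Tax: taxable = £13370.00
  £1584.00 + 28.4% × (£13370.00 − £11400.00) = £1584.00 + 28.4% × £1970.00 = £2143.48
Supplemental (30.3% flat on bonus): 30.3% × £11000.00 = £3333.00
Total regional income tax: £2143.48 + £3333.00 = £5476.48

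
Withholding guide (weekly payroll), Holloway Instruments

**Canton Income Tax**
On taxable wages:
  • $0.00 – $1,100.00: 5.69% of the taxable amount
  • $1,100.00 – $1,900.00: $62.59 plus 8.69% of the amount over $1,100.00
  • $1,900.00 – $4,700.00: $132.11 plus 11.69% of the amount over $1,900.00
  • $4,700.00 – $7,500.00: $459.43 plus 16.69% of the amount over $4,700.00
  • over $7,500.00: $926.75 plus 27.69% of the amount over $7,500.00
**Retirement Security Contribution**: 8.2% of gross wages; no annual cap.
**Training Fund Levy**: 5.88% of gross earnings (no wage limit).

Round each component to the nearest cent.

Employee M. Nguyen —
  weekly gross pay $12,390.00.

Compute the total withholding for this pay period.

$4,025.30

Canton Income Tax: taxable = $12,390.00
  $926.75 + 27.69% × ($12,390.00 − $7,500.00) = $926.75 + 27.69% × $4,890.00 = $2,280.79
Retirement Security Contribution: 8.2% × $12,390.00 = $1,015.98
Training Fund Levy: 5.88% × $12,390.00 = $728.53
Total: $2,280.79 + $1,015.98 + $728.53 = $4,025.30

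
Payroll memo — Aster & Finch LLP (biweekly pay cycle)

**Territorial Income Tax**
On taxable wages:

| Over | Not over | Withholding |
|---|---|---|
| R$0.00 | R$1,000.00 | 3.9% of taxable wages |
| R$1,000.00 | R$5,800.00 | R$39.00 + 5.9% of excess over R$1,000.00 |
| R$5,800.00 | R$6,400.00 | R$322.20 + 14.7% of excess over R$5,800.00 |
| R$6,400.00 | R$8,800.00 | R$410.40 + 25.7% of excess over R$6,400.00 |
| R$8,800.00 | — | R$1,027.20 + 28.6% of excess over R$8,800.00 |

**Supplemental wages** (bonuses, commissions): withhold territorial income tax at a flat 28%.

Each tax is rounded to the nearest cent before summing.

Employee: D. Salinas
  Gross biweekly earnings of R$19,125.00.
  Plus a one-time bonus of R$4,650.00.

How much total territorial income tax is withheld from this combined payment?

R$5,282.15

Territorial Income Tax: taxable = R$19,125.00
  R$1,027.20 + 28.6% × (R$19,125.00 − R$8,800.00) = R$1,027.20 + 28.6% × R$10,325.00 = R$3,980.15
Supplemental (28% flat on bonus): 28% × R$4,650.00 = R$1,302.00
Total territorial income tax: R$3,980.15 + R$1,302.00 = R$5,282.15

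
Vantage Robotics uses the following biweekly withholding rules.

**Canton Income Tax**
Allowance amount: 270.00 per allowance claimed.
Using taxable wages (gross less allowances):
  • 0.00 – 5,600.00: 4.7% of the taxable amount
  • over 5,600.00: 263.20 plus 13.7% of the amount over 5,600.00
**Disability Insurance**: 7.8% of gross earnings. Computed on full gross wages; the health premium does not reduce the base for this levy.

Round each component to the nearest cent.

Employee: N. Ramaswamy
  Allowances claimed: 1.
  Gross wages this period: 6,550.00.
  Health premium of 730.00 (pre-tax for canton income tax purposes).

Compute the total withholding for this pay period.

Canton Income Tax: taxable = 6,550.00 − 730.00 − 1×270.00 = 5,550.00
  4.7% × 5,550.00 = 260.85
Disability Insurance: 7.8% × 6,550.00 = 510.90
Total: 260.85 + 510.90 = 771.75

771.75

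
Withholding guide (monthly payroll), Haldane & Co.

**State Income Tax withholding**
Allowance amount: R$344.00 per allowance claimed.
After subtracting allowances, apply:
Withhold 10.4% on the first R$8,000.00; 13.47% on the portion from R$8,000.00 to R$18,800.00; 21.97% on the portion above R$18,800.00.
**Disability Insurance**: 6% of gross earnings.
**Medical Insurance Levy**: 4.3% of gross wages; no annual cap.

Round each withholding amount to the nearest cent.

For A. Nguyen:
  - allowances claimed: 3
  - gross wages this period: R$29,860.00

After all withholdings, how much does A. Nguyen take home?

State Income Tax: taxable = R$29,860.00 − 3×R$344.00 = R$28,828.00
  R$2,286.76 + 21.97% × (R$28,828.00 − R$18,800.00) = R$2,286.76 + 21.97% × R$10,028.00 = R$4,489.91
Disability Insurance: 6% × R$29,860.00 = R$1,791.60
Medical Insurance Levy: 4.3% × R$29,860.00 = R$1,283.98
Total withheld: R$4,489.91 + R$1,791.60 + R$1,283.98 = R$7,565.49
Net pay: R$29,860.00 − R$7,565.49 = R$22,294.51

R$22,294.51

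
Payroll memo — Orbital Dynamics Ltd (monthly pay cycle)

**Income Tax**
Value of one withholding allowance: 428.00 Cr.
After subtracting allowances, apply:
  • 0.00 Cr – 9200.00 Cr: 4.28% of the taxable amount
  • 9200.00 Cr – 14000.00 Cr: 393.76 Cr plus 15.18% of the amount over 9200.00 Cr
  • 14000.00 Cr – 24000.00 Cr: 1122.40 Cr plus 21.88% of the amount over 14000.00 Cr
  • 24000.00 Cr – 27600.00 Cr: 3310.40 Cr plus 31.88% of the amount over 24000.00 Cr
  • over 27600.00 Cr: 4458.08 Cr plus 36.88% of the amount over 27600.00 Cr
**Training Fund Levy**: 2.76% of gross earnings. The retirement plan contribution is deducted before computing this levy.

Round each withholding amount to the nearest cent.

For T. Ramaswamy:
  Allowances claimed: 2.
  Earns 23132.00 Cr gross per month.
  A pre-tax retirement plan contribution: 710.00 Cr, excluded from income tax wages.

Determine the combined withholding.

3396.69 Cr

Income Tax: taxable = 23132.00 Cr − 710.00 Cr − 2×428.00 Cr = 21566.00 Cr
  1122.40 Cr + 21.88% × (21566.00 Cr − 14000.00 Cr) = 1122.40 Cr + 21.88% × 7566.00 Cr = 2777.84 Cr
Training Fund Levy: 2.76% × 22422.00 Cr = 618.85 Cr
Total: 2777.84 Cr + 618.85 Cr = 3396.69 Cr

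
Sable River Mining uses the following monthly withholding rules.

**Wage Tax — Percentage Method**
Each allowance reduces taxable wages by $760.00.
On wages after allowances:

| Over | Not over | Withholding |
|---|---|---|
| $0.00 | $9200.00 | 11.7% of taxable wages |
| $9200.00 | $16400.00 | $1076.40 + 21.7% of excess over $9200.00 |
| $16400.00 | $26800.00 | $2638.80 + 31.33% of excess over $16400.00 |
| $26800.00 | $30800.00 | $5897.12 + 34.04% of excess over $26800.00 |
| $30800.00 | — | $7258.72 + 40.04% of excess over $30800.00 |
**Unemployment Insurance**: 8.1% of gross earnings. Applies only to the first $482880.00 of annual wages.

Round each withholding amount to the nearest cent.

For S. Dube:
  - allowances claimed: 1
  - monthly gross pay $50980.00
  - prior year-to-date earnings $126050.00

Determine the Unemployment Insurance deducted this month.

$4129.38

Unemployment Insurance: 8.1% × $50980.00 = $4129.38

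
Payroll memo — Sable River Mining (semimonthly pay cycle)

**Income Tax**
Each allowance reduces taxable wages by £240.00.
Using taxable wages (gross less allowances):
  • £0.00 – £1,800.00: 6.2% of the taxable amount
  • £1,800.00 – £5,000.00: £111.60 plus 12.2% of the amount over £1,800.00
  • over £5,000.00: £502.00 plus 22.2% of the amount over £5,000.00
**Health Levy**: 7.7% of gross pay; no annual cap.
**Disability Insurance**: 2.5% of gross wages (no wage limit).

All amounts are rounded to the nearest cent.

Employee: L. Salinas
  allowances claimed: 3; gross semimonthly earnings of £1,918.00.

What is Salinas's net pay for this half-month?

Income Tax: taxable = £1,918.00 − 3×£240.00 = £1,198.00
  6.2% × £1,198.00 = £74.28
Health Levy: 7.7% × £1,918.00 = £147.69
Disability Insurance: 2.5% × £1,918.00 = £47.95
Total withheld: £74.28 + £147.69 + £47.95 = £269.92
Net pay: £1,918.00 − £269.92 = £1,648.08

£1,648.08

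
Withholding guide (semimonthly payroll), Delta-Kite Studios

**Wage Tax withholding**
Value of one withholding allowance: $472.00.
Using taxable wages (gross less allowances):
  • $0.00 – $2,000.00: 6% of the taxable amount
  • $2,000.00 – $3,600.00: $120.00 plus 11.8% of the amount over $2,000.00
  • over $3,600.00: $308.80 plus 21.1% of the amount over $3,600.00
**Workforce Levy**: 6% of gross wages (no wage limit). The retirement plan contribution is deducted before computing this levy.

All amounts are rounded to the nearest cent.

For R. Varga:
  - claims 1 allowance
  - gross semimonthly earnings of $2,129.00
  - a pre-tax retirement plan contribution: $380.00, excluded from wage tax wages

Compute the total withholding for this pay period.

$181.56

Wage Tax: taxable = $2,129.00 − $380.00 − 1×$472.00 = $1,277.00
  6% × $1,277.00 = $76.62
Workforce Levy: 6% × $1,749.00 = $104.94
Total: $76.62 + $104.94 = $181.56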